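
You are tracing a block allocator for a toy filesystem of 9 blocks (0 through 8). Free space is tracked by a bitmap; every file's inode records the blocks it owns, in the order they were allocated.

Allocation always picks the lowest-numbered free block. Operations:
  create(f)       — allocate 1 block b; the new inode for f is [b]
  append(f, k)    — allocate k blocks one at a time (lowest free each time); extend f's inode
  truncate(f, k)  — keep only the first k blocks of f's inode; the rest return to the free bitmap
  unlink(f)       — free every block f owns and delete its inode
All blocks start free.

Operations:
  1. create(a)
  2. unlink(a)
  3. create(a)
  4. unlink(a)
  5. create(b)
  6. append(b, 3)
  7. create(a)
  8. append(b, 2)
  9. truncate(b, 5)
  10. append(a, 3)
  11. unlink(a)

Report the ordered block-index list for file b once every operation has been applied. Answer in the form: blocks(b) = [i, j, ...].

blocks(b) = [0, 1, 2, 3, 5]

[1] create(a) — a=0 (map F........)
[2] unlink(a) —  (map .........)
[3] create(a) — a=0 (map F........)
[4] unlink(a) —  (map .........)
[5] create(b) — b=0 (map F........)
[6] append(b, 3) — b=0,1,2,3 (map FFFF.....)
[7] create(a) — a=4 b=0,1,2,3 (map FFFFF....)
[8] append(b, 2) — a=4 b=0,1,2,3,5,6 (map FFFFFFF..)
[9] truncate(b, 5) — a=4 b=0,1,2,3,5 (map FFFFFF...)
[10] append(a, 3) — a=4,6,7,8 b=0,1,2,3,5 (map FFFFFFFFF)
[11] unlink(a) — b=0,1,2,3,5 (map FFFF.F...)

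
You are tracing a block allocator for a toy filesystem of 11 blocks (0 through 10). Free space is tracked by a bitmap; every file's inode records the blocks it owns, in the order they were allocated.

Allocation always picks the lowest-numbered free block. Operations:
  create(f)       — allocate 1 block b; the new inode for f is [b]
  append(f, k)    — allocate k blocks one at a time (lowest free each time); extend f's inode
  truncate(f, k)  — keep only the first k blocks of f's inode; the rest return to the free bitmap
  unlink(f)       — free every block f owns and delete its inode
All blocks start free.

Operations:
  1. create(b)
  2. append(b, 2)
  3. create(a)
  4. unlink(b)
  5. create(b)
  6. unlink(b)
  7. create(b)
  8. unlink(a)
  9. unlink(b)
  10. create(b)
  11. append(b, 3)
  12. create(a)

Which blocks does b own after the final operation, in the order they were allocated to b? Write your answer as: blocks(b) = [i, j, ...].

blocks(b) = [0, 1, 2, 3]

[1] create(b) — b=0 (map F..........)
[2] append(b, 2) — b=0,1,2 (map FFF........)
[3] create(a) — a=3 b=0,1,2 (map FFFF.......)
[4] unlink(b) — a=3 (map ...F.......)
[5] create(b) — a=3 b=0 (map F..F.......)
[6] unlink(b) — a=3 (map ...F.......)
[7] create(b) — a=3 b=0 (map F..F.......)
[8] unlink(a) — b=0 (map F..........)
[9] unlink(b) —  (map ...........)
[10] create(b) — b=0 (map F..........)
[11] append(b, 3) — b=0,1,2,3 (map FFFF.......)
[12] create(a) — a=4 b=0,1,2,3 (map FFFFF......)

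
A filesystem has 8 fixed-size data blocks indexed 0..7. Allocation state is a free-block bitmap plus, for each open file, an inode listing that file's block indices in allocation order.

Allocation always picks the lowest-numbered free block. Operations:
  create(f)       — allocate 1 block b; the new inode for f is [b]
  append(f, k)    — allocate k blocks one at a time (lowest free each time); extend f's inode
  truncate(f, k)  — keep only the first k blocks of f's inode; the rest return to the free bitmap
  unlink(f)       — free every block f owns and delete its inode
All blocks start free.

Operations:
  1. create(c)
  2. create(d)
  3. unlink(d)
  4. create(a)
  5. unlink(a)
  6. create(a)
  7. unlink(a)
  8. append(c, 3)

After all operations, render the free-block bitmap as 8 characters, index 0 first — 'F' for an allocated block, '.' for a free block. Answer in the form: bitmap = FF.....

  1. create(c)  ⇒  F.......  {c→[0]}
  2. create(d)  ⇒  FF......  {c→[0]; d→[1]}
  3. unlink(d)  ⇒  F.......  {c→[0]}
  4. create(a)  ⇒  FF......  {a→[1]; c→[0]}
  5. unlink(a)  ⇒  F.......  {c→[0]}
  6. create(a)  ⇒  FF......  {a→[1]; c→[0]}
  7. unlink(a)  ⇒  F.......  {c→[0]}
  8. append(c, 3)  ⇒  FFFF....  {c→[0, 1, 2, 3]}

bitmap = FFFF....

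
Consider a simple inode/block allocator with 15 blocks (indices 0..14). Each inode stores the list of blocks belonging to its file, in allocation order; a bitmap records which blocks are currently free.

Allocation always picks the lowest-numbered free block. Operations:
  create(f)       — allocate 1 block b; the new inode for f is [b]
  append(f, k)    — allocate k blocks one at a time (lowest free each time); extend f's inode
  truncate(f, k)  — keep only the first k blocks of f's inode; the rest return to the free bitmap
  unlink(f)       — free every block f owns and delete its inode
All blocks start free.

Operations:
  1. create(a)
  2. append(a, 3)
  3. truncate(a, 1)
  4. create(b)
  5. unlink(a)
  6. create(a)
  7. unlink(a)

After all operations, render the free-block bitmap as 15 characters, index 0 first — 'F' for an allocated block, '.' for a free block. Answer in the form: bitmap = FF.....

  1. create(a)  ⇒  F..............  {a→[0]}
  2. append(a, 3)  ⇒  FFFF...........  {a→[0, 1, 2, 3]}
  3. truncate(a, 1)  ⇒  F..............  {a→[0]}
  4. create(b)  ⇒  FF.............  {a→[0]; b→[1]}
  5. unlink(a)  ⇒  .F.............  {b→[1]}
  6. create(a)  ⇒  FF.............  {a→[0]; b→[1]}
  7. unlink(a)  ⇒  .F.............  {b→[1]}

bitmap = .F.............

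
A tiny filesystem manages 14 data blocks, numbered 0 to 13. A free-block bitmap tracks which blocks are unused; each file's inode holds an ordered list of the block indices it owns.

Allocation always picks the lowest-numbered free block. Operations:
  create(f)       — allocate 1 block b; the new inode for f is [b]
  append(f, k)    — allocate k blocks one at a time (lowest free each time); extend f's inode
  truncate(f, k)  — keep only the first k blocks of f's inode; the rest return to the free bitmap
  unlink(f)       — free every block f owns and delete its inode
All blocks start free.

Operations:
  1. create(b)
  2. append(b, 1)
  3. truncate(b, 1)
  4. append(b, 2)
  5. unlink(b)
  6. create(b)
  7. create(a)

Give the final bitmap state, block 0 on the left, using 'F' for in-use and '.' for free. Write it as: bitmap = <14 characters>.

bitmap = FF............

  1. create(b)  ⇒  F.............  {b→[0]}
  2. append(b, 1)  ⇒  FF............  {b→[0, 1]}
  3. truncate(b, 1)  ⇒  F.............  {b→[0]}
  4. append(b, 2)  ⇒  FFF...........  {b→[0, 1, 2]}
  5. unlink(b)  ⇒  ..............  {}
  6. create(b)  ⇒  F.............  {b→[0]}
  7. create(a)  ⇒  FF............  {a→[1]; b→[0]}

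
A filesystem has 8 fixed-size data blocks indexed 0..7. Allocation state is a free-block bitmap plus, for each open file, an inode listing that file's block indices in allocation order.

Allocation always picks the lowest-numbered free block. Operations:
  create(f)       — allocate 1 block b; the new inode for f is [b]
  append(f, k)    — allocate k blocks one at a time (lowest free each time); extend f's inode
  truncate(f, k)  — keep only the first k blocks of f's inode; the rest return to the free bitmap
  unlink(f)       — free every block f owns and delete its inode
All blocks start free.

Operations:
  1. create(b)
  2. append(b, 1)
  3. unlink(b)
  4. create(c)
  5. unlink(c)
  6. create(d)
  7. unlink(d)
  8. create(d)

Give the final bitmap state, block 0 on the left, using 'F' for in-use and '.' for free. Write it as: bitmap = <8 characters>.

bitmap = F.......

create(b): bitmap=F....... | b=[0]
append(b, 1): bitmap=FF...... | b=[0, 1]
unlink(b): bitmap=........ | 
create(c): bitmap=F....... | c=[0]
unlink(c): bitmap=........ | 
create(d): bitmap=F....... | d=[0]
unlink(d): bitmap=........ | 
create(d): bitmap=F....... | d=[0]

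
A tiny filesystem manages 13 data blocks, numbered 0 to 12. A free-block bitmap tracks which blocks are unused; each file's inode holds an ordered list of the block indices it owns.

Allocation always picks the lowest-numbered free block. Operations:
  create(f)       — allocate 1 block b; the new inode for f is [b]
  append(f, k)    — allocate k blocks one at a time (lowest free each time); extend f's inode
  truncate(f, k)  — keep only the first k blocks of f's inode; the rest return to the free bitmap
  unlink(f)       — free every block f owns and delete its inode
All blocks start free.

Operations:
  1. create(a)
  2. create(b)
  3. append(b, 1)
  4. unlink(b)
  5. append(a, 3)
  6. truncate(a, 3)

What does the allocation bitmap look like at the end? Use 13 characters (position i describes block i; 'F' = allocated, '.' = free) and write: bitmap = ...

create(a): bitmap=F............ | a=[0]
create(b): bitmap=FF........... | a=[0] b=[1]
append(b, 1): bitmap=FFF.......... | a=[0] b=[1, 2]
unlink(b): bitmap=F............ | a=[0]
append(a, 3): bitmap=FFFF......... | a=[0, 1, 2, 3]
truncate(a, 3): bitmap=FFF.......... | a=[0, 1, 2]

bitmap = FFF..........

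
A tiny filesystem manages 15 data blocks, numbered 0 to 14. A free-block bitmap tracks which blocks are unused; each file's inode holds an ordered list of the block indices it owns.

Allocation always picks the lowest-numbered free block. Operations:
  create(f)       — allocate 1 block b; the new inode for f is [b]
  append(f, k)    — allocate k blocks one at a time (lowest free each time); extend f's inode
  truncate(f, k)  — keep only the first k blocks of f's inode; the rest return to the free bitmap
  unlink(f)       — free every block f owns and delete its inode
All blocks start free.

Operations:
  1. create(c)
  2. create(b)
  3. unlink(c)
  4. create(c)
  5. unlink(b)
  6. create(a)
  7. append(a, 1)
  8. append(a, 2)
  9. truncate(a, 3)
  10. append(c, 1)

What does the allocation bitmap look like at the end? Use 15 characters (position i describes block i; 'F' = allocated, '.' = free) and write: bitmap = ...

[1] create(c) — c=0 (map F..............)
[2] create(b) — b=1 c=0 (map FF.............)
[3] unlink(c) — b=1 (map .F.............)
[4] create(c) — b=1 c=0 (map FF.............)
[5] unlink(b) — c=0 (map F..............)
[6] create(a) — a=1 c=0 (map FF.............)
[7] append(a, 1) — a=1,2 c=0 (map FFF............)
[8] append(a, 2) — a=1,2,3,4 c=0 (map FFFFF..........)
[9] truncate(a, 3) — a=1,2,3 c=0 (map FFFF...........)
[10] append(c, 1) — a=1,2,3 c=0,4 (map FFFFF..........)

bitmap = FFFFF..........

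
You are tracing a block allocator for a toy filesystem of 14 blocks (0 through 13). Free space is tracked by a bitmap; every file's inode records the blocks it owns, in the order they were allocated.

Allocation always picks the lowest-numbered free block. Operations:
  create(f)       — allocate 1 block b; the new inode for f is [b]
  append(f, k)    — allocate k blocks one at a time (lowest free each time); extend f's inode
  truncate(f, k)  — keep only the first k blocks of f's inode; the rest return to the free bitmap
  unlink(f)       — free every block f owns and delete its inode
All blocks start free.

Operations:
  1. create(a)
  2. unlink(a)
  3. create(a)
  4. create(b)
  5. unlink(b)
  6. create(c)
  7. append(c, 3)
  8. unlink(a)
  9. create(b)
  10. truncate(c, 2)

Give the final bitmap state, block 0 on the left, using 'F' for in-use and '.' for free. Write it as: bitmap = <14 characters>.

after create(a) → a:[0]  free=[F.............]
after unlink(a) →   free=[..............]
after create(a) → a:[0]  free=[F.............]
after create(b) → a:[0], b:[1]  free=[FF............]
after unlink(b) → a:[0]  free=[F.............]
after create(c) → a:[0], c:[1]  free=[FF............]
after append(c, 3) → a:[0], c:[1, 2, 3, 4]  free=[FFFFF.........]
after unlink(a) → c:[1, 2, 3, 4]  free=[.FFFF.........]
after create(b) → b:[0], c:[1, 2, 3, 4]  free=[FFFFF.........]
after truncate(c, 2) → b:[0], c:[1, 2]  free=[FFF...........]

bitmap = FFF...........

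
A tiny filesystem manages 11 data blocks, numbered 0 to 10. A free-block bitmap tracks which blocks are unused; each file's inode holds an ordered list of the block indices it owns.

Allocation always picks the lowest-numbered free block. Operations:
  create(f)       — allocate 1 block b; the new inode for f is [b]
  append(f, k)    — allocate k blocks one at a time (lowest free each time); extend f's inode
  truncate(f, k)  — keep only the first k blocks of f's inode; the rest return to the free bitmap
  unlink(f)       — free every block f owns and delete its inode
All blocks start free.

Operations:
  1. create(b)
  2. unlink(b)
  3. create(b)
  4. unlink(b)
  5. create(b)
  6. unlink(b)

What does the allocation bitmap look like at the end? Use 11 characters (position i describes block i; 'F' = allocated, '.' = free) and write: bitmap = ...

create(b): bitmap=F.......... | b=[0]
unlink(b): bitmap=........... | 
create(b): bitmap=F.......... | b=[0]
unlink(b): bitmap=........... | 
create(b): bitmap=F.......... | b=[0]
unlink(b): bitmap=........... | 

bitmap = ...........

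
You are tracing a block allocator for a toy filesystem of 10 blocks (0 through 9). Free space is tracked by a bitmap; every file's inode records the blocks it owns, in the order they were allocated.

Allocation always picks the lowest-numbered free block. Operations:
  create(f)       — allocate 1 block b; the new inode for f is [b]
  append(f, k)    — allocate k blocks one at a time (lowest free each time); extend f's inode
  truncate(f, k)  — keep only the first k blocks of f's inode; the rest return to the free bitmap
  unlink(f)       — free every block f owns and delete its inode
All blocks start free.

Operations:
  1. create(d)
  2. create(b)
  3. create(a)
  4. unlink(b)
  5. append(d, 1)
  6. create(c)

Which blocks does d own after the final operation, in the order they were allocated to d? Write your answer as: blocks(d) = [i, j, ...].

blocks(d) = [0, 1]

after create(d) → d:[0]  free=[F.........]
after create(b) → b:[1], d:[0]  free=[FF........]
after create(a) → a:[2], b:[1], d:[0]  free=[FFF.......]
after unlink(b) → a:[2], d:[0]  free=[F.F.......]
after append(d, 1) → a:[2], d:[0, 1]  free=[FFF.......]
after create(c) → a:[2], c:[3], d:[0, 1]  free=[FFFF......]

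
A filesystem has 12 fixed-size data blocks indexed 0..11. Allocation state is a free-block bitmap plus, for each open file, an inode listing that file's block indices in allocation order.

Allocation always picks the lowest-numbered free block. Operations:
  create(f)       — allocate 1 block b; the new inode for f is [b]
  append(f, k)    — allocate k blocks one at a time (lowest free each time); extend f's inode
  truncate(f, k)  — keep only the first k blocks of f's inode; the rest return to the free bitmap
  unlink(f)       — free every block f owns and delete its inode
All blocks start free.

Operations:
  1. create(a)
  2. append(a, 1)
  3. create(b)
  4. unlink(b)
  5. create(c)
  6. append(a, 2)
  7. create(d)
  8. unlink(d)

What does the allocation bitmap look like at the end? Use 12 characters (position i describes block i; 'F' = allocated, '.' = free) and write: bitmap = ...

bitmap = FFFFF.......

[1] create(a) — a=0 (map F...........)
[2] append(a, 1) — a=0,1 (map FF..........)
[3] create(b) — a=0,1 b=2 (map FFF.........)
[4] unlink(b) — a=0,1 (map FF..........)
[5] create(c) — a=0,1 c=2 (map FFF.........)
[6] append(a, 2) — a=0,1,3,4 c=2 (map FFFFF.......)
[7] create(d) — a=0,1,3,4 c=2 d=5 (map FFFFFF......)
[8] unlink(d) — a=0,1,3,4 c=2 (map FFFFF.......)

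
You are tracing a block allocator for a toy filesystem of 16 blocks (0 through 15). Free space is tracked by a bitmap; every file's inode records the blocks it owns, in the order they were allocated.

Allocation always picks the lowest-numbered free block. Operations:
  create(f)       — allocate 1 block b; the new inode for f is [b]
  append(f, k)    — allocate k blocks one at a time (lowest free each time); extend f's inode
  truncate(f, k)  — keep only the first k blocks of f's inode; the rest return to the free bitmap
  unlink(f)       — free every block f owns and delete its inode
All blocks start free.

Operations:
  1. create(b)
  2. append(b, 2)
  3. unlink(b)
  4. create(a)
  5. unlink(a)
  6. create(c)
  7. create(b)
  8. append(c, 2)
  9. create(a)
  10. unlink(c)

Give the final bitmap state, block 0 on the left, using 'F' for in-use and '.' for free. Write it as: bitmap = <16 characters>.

bitmap = .F..F...........

create(b): bitmap=F............... | b=[0]
append(b, 2): bitmap=FFF............. | b=[0, 1, 2]
unlink(b): bitmap=................ | 
create(a): bitmap=F............... | a=[0]
unlink(a): bitmap=................ | 
create(c): bitmap=F............... | c=[0]
create(b): bitmap=FF.............. | b=[1] c=[0]
append(c, 2): bitmap=FFFF............ | b=[1] c=[0, 2, 3]
create(a): bitmap=FFFFF........... | a=[4] b=[1] c=[0, 2, 3]
unlink(c): bitmap=.F..F........... | a=[4] b=[1]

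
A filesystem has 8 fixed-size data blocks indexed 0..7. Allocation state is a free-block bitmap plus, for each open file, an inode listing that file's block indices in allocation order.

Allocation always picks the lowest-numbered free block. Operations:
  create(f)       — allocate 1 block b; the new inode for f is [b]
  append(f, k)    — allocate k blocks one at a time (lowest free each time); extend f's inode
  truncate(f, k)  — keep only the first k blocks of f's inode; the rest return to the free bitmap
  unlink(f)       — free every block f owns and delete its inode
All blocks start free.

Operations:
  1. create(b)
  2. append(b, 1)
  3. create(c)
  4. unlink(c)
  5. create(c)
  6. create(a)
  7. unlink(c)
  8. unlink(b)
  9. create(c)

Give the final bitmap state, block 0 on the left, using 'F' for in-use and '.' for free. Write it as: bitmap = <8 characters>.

bitmap = F..F....

create(b): bitmap=F....... | b=[0]
append(b, 1): bitmap=FF...... | b=[0, 1]
create(c): bitmap=FFF..... | b=[0, 1] c=[2]
unlink(c): bitmap=FF...... | b=[0, 1]
create(c): bitmap=FFF..... | b=[0, 1] c=[2]
create(a): bitmap=FFFF.... | a=[3] b=[0, 1] c=[2]
unlink(c): bitmap=FF.F.... | a=[3] b=[0, 1]
unlink(b): bitmap=...F.... | a=[3]
create(c): bitmap=F..F.... | a=[3] c=[0]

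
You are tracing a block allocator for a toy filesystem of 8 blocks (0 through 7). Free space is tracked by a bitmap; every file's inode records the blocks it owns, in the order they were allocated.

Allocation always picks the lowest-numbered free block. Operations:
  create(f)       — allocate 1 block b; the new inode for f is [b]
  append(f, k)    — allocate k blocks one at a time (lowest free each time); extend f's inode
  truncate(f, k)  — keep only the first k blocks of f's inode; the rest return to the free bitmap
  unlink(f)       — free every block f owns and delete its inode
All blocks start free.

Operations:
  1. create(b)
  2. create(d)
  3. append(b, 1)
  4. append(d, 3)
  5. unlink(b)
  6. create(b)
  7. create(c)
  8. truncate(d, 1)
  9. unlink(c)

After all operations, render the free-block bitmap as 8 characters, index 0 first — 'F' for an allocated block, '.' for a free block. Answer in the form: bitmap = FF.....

after create(b) → b:[0]  free=[F.......]
after create(d) → b:[0], d:[1]  free=[FF......]
after append(b, 1) → b:[0, 2], d:[1]  free=[FFF.....]
after append(d, 3) → b:[0, 2], d:[1, 3, 4, 5]  free=[FFFFFF..]
after unlink(b) → d:[1, 3, 4, 5]  free=[.F.FFF..]
after create(b) → b:[0], d:[1, 3, 4, 5]  free=[FF.FFF..]
after create(c) → b:[0], c:[2], d:[1, 3, 4, 5]  free=[FFFFFF..]
after truncate(d, 1) → b:[0], c:[2], d:[1]  free=[FFF.....]
after unlink(c) → b:[0], d:[1]  free=[FF......]

bitmap = FF......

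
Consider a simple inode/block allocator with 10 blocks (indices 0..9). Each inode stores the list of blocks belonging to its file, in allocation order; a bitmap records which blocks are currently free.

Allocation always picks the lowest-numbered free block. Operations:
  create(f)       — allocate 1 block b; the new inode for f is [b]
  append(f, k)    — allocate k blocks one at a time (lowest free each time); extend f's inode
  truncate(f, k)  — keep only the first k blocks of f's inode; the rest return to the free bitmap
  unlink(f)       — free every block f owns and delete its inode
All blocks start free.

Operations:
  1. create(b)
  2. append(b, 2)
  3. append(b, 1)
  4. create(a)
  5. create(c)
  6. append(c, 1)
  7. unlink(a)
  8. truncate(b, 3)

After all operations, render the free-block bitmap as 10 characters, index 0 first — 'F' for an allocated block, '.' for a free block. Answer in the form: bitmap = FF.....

  1. create(b)  ⇒  F.........  {b→[0]}
  2. append(b, 2)  ⇒  FFF.......  {b→[0, 1, 2]}
  3. append(b, 1)  ⇒  FFFF......  {b→[0, 1, 2, 3]}
  4. create(a)  ⇒  FFFFF.....  {a→[4]; b→[0, 1, 2, 3]}
  5. create(c)  ⇒  FFFFFF....  {a→[4]; b→[0, 1, 2, 3]; c→[5]}
  6. append(c, 1)  ⇒  FFFFFFF...  {a→[4]; b→[0, 1, 2, 3]; c→[5, 6]}
  7. unlink(a)  ⇒  FFFF.FF...  {b→[0, 1, 2, 3]; c→[5, 6]}
  8. truncate(b, 3)  ⇒  FFF..FF...  {b→[0, 1, 2]; c→[5, 6]}

bitmap = FFF..FF...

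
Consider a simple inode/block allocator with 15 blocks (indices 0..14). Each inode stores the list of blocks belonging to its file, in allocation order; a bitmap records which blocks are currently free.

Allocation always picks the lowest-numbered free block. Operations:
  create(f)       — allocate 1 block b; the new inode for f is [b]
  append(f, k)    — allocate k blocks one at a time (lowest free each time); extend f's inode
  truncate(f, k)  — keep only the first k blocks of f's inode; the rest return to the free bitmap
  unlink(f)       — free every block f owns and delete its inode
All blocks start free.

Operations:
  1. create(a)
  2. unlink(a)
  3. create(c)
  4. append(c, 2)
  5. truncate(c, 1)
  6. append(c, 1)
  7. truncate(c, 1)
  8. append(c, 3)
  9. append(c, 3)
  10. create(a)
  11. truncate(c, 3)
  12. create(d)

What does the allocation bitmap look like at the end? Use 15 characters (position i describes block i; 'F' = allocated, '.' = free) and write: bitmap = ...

after create(a) → a:[0]  free=[F..............]
after unlink(a) →   free=[...............]
after create(c) → c:[0]  free=[F..............]
after append(c, 2) → c:[0, 1, 2]  free=[FFF............]
after truncate(c, 1) → c:[0]  free=[F..............]
after append(c, 1) → c:[0, 1]  free=[FF.............]
after truncate(c, 1) → c:[0]  free=[F..............]
after append(c, 3) → c:[0, 1, 2, 3]  free=[FFFF...........]
after append(c, 3) → c:[0, 1, 2, 3, 4, 5, 6]  free=[FFFFFFF........]
after create(a) → a:[7], c:[0, 1, 2, 3, 4, 5, 6]  free=[FFFFFFFF.......]
after truncate(c, 3) → a:[7], c:[0, 1, 2]  free=[FFF....F.......]
after create(d) → a:[7], c:[0, 1, 2], d:[3]  free=[FFFF...F.......]

bitmap = FFFF...F.......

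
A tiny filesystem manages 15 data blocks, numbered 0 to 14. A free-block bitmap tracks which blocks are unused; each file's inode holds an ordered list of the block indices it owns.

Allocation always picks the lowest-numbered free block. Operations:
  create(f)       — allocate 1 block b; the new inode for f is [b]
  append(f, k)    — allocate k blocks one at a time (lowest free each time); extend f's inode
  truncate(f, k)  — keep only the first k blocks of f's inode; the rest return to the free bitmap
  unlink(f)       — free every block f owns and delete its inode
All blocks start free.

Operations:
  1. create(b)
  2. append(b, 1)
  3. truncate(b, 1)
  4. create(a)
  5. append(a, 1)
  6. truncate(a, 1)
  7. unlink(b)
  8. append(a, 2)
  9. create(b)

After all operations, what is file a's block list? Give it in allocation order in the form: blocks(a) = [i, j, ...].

  1. create(b)  ⇒  F..............  {b→[0]}
  2. append(b, 1)  ⇒  FF.............  {b→[0, 1]}
  3. truncate(b, 1)  ⇒  F..............  {b→[0]}
  4. create(a)  ⇒  FF.............  {a→[1]; b→[0]}
  5. append(a, 1)  ⇒  FFF............  {a→[1, 2]; b→[0]}
  6. truncate(a, 1)  ⇒  FF.............  {a→[1]; b→[0]}
  7. unlink(b)  ⇒  .F.............  {a→[1]}
  8. append(a, 2)  ⇒  FFF............  {a→[1, 0, 2]}
  9. create(b)  ⇒  FFFF...........  {a→[1, 0, 2]; b→[3]}

blocks(a) = [1, 0, 2]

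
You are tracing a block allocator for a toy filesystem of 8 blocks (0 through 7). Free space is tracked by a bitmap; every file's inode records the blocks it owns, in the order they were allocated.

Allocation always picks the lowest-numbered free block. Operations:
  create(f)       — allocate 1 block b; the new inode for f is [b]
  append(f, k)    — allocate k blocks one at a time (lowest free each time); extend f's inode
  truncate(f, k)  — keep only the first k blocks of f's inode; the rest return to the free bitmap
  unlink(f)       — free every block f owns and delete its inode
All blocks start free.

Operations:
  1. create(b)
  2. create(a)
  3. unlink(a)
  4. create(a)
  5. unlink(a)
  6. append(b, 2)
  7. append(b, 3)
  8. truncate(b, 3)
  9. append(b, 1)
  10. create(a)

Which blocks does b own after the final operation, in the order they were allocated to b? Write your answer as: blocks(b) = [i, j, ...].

create(b): bitmap=F....... | b=[0]
create(a): bitmap=FF...... | a=[1] b=[0]
unlink(a): bitmap=F....... | b=[0]
create(a): bitmap=FF...... | a=[1] b=[0]
unlink(a): bitmap=F....... | b=[0]
append(b, 2): bitmap=FFF..... | b=[0, 1, 2]
append(b, 3): bitmap=FFFFFF.. | b=[0, 1, 2, 3, 4, 5]
truncate(b, 3): bitmap=FFF..... | b=[0, 1, 2]
append(b, 1): bitmap=FFFF.... | b=[0, 1, 2, 3]
create(a): bitmap=FFFFF... | a=[4] b=[0, 1, 2, 3]

blocks(b) = [0, 1, 2, 3]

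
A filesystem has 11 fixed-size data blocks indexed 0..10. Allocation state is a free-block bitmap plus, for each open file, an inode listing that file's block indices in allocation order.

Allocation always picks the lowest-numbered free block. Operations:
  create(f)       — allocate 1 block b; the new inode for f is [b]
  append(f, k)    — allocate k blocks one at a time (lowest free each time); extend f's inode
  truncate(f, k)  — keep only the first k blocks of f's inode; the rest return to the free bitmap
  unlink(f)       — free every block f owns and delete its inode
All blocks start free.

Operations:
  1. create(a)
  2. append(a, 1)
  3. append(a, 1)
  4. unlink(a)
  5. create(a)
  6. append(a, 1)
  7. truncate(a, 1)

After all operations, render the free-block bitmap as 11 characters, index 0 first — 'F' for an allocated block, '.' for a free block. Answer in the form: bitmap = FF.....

bitmap = F..........

create(a): bitmap=F.......... | a=[0]
append(a, 1): bitmap=FF......... | a=[0, 1]
append(a, 1): bitmap=FFF........ | a=[0, 1, 2]
unlink(a): bitmap=........... | 
create(a): bitmap=F.......... | a=[0]
append(a, 1): bitmap=FF......... | a=[0, 1]
truncate(a, 1): bitmap=F.......... | a=[0]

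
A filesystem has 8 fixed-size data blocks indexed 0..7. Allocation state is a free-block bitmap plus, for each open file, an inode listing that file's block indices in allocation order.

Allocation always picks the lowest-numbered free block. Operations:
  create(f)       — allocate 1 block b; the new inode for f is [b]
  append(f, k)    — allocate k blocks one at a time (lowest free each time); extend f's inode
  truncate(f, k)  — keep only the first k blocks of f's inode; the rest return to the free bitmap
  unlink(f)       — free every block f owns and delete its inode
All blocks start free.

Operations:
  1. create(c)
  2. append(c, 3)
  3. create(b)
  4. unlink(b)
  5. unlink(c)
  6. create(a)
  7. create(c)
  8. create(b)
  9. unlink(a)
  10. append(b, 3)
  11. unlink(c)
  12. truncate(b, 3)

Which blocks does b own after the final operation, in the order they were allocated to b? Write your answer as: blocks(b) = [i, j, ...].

  1. create(c)  ⇒  F.......  {c→[0]}
  2. append(c, 3)  ⇒  FFFF....  {c→[0, 1, 2, 3]}
  3. create(b)  ⇒  FFFFF...  {b→[4]; c→[0, 1, 2, 3]}
  4. unlink(b)  ⇒  FFFF....  {c→[0, 1, 2, 3]}
  5. unlink(c)  ⇒  ........  {}
  6. create(a)  ⇒  F.......  {a→[0]}
  7. create(c)  ⇒  FF......  {a→[0]; c→[1]}
  8. create(b)  ⇒  FFF.....  {a→[0]; b→[2]; c→[1]}
  9. unlink(a)  ⇒  .FF.....  {b→[2]; c→[1]}
  10. append(b, 3)  ⇒  FFFFF...  {b→[2, 0, 3, 4]; c→[1]}
  11. unlink(c)  ⇒  F.FFF...  {b→[2, 0, 3, 4]}
  12. truncate(b, 3)  ⇒  F.FF....  {b→[2, 0, 3]}

blocks(b) = [2, 0, 3]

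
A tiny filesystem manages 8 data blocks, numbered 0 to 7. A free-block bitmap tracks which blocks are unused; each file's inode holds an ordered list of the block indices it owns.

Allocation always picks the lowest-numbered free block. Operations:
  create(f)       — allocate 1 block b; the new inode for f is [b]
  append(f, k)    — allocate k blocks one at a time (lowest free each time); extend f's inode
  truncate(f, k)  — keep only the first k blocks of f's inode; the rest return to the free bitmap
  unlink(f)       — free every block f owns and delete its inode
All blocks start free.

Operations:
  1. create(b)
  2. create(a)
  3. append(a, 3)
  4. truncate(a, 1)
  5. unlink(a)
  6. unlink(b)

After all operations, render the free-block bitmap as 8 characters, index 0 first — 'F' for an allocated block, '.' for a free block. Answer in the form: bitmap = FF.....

after create(b) → b:[0]  free=[F.......]
after create(a) → a:[1], b:[0]  free=[FF......]
after append(a, 3) → a:[1, 2, 3, 4], b:[0]  free=[FFFFF...]
after truncate(a, 1) → a:[1], b:[0]  free=[FF......]
after unlink(a) → b:[0]  free=[F.......]
after unlink(b) →   free=[........]

bitmap = ........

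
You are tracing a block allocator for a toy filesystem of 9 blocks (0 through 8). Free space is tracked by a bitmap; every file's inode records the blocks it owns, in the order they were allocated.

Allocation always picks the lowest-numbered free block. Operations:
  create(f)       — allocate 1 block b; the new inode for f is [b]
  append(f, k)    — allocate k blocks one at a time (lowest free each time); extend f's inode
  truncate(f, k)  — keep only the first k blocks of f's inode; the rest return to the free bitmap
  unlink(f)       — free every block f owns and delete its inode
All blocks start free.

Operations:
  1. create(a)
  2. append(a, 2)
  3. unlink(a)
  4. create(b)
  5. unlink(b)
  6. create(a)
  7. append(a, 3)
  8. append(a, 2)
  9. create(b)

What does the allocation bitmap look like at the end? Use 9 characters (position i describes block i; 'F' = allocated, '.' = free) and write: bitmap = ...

bitmap = FFFFFFF..

  1. create(a)  ⇒  F........  {a→[0]}
  2. append(a, 2)  ⇒  FFF......  {a→[0, 1, 2]}
  3. unlink(a)  ⇒  .........  {}
  4. create(b)  ⇒  F........  {b→[0]}
  5. unlink(b)  ⇒  .........  {}
  6. create(a)  ⇒  F........  {a→[0]}
  7. append(a, 3)  ⇒  FFFF.....  {a→[0, 1, 2, 3]}
  8. append(a, 2)  ⇒  FFFFFF...  {a→[0, 1, 2, 3, 4, 5]}
  9. create(b)  ⇒  FFFFFFF..  {a→[0, 1, 2, 3, 4, 5]; b→[6]}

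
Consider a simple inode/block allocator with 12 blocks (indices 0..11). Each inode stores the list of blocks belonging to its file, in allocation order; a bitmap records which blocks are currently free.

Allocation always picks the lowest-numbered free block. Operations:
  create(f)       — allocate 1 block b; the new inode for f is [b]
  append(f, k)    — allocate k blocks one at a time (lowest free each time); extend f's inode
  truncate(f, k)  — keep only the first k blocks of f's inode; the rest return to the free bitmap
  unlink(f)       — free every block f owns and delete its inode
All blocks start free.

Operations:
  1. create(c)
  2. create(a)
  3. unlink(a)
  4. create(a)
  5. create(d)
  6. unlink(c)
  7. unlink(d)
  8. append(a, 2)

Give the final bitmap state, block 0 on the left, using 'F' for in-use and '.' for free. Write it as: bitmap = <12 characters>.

  1. create(c)  ⇒  F...........  {c→[0]}
  2. create(a)  ⇒  FF..........  {a→[1]; c→[0]}
  3. unlink(a)  ⇒  F...........  {c→[0]}
  4. create(a)  ⇒  FF..........  {a→[1]; c→[0]}
  5. create(d)  ⇒  FFF.........  {a→[1]; c→[0]; d→[2]}
  6. unlink(c)  ⇒  .FF.........  {a→[1]; d→[2]}
  7. unlink(d)  ⇒  .F..........  {a→[1]}
  8. append(a, 2)  ⇒  FFF.........  {a→[1, 0, 2]}

bitmap = FFF.........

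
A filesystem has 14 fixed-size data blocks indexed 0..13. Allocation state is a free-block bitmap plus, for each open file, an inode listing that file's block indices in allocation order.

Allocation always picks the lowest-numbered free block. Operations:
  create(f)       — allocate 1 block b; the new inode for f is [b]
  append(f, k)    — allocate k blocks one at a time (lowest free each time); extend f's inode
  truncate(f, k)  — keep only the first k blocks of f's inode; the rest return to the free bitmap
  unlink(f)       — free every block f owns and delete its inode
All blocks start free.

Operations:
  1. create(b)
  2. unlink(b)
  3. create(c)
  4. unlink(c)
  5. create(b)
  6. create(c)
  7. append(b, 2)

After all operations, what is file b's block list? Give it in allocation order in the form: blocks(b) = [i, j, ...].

after create(b) → b:[0]  free=[F.............]
after unlink(b) →   free=[..............]
after create(c) → c:[0]  free=[F.............]
after unlink(c) →   free=[..............]
after create(b) → b:[0]  free=[F.............]
after create(c) → b:[0], c:[1]  free=[FF............]
after append(b, 2) → b:[0, 2, 3], c:[1]  free=[FFFF..........]

blocks(b) = [0, 2, 3]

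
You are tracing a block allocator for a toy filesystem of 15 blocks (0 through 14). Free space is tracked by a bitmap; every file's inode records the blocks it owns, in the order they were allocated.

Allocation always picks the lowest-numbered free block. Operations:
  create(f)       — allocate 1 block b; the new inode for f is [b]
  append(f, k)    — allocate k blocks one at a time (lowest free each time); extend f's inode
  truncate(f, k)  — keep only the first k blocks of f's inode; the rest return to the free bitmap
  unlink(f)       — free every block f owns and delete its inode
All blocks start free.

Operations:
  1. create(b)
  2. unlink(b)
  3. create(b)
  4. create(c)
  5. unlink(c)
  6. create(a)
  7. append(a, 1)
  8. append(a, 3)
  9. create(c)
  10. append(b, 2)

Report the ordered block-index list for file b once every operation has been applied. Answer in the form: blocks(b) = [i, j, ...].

[1] create(b) — b=0 (map F..............)
[2] unlink(b) —  (map ...............)
[3] create(b) — b=0 (map F..............)
[4] create(c) — b=0 c=1 (map FF.............)
[5] unlink(c) — b=0 (map F..............)
[6] create(a) — a=1 b=0 (map FF.............)
[7] append(a, 1) — a=1,2 b=0 (map FFF............)
[8] append(a, 3) — a=1,2,3,4,5 b=0 (map FFFFFF.........)
[9] create(c) — a=1,2,3,4,5 b=0 c=6 (map FFFFFFF........)
[10] append(b, 2) — a=1,2,3,4,5 b=0,7,8 c=6 (map FFFFFFFFF......)

blocks(b) = [0, 7, 8]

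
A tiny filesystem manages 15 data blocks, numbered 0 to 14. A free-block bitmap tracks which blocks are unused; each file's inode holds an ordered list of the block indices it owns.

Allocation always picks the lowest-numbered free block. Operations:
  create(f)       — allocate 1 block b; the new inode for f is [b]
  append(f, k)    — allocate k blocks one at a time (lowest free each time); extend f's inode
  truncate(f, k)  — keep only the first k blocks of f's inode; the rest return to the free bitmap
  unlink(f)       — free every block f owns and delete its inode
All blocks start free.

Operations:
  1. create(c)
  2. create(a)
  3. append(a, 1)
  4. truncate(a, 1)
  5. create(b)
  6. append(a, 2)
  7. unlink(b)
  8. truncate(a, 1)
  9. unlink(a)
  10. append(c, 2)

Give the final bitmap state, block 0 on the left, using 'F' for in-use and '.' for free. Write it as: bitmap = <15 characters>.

create(c): bitmap=F.............. | c=[0]
create(a): bitmap=FF............. | a=[1] c=[0]
append(a, 1): bitmap=FFF............ | a=[1, 2] c=[0]
truncate(a, 1): bitmap=FF............. | a=[1] c=[0]
create(b): bitmap=FFF............ | a=[1] b=[2] c=[0]
append(a, 2): bitmap=FFFFF.......... | a=[1, 3, 4] b=[2] c=[0]
unlink(b): bitmap=FF.FF.......... | a=[1, 3, 4] c=[0]
truncate(a, 1): bitmap=FF............. | a=[1] c=[0]
unlink(a): bitmap=F.............. | c=[0]
append(c, 2): bitmap=FFF............ | c=[0, 1, 2]

bitmap = FFF............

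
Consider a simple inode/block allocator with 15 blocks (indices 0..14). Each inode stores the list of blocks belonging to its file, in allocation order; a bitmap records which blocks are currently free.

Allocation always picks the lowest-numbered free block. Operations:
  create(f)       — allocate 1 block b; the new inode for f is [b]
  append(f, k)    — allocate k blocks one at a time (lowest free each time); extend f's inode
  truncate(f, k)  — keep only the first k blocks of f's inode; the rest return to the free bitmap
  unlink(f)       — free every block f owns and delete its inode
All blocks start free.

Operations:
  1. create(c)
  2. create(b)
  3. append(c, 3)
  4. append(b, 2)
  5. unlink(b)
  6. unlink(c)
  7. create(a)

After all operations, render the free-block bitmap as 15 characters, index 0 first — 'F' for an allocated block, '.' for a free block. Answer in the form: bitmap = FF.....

after create(c) → c:[0]  free=[F..............]
after create(b) → b:[1], c:[0]  free=[FF.............]
after append(c, 3) → b:[1], c:[0, 2, 3, 4]  free=[FFFFF..........]
after append(b, 2) → b:[1, 5, 6], c:[0, 2, 3, 4]  free=[FFFFFFF........]
after unlink(b) → c:[0, 2, 3, 4]  free=[F.FFF..........]
after unlink(c) →   free=[...............]
after create(a) → a:[0]  free=[F..............]

bitmap = F..............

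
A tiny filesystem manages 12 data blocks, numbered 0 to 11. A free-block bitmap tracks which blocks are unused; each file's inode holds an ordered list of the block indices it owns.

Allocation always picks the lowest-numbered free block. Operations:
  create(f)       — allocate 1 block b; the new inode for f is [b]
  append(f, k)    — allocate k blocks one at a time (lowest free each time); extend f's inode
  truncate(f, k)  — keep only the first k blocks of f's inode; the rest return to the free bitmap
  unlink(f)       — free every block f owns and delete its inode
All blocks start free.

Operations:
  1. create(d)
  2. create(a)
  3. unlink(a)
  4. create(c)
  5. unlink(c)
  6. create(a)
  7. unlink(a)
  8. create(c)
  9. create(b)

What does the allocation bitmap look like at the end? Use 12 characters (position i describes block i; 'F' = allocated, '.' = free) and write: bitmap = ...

  1. create(d)  ⇒  F...........  {d→[0]}
  2. create(a)  ⇒  FF..........  {a→[1]; d→[0]}
  3. unlink(a)  ⇒  F...........  {d→[0]}
  4. create(c)  ⇒  FF..........  {c→[1]; d→[0]}
  5. unlink(c)  ⇒  F...........  {d→[0]}
  6. create(a)  ⇒  FF..........  {a→[1]; d→[0]}
  7. unlink(a)  ⇒  F...........  {d→[0]}
  8. create(c)  ⇒  FF..........  {c→[1]; d→[0]}
  9. create(b)  ⇒  FFF.........  {b→[2]; c→[1]; d→[0]}

bitmap = FFF.........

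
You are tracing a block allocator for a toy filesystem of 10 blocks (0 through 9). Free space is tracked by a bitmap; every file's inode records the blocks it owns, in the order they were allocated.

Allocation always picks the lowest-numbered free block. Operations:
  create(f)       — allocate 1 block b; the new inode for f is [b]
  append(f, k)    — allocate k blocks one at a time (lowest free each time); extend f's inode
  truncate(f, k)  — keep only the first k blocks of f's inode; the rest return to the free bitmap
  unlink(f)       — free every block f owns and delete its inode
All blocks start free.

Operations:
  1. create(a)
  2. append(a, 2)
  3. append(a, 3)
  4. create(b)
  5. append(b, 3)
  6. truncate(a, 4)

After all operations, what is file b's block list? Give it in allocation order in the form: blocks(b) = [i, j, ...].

blocks(b) = [6, 7, 8, 9]

  1. create(a)  ⇒  F.........  {a→[0]}
  2. append(a, 2)  ⇒  FFF.......  {a→[0, 1, 2]}
  3. append(a, 3)  ⇒  FFFFFF....  {a→[0, 1, 2, 3, 4, 5]}
  4. create(b)  ⇒  FFFFFFF...  {a→[0, 1, 2, 3, 4, 5]; b→[6]}
  5. append(b, 3)  ⇒  FFFFFFFFFF  {a→[0, 1, 2, 3, 4, 5]; b→[6, 7, 8, 9]}
  6. truncate(a, 4)  ⇒  FFFF..FFFF  {a→[0, 1, 2, 3]; b→[6, 7, 8, 9]}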